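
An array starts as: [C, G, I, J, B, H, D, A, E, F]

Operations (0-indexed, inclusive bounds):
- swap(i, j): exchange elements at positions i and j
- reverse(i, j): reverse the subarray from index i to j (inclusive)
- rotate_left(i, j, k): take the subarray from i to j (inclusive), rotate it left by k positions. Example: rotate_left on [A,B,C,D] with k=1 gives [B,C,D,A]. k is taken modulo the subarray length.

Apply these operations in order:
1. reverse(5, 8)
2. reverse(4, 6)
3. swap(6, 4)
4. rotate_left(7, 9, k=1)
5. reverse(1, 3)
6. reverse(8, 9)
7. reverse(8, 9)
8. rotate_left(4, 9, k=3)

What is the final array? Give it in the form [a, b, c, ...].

After 1 (reverse(5, 8)): [C, G, I, J, B, E, A, D, H, F]
After 2 (reverse(4, 6)): [C, G, I, J, A, E, B, D, H, F]
After 3 (swap(6, 4)): [C, G, I, J, B, E, A, D, H, F]
After 4 (rotate_left(7, 9, k=1)): [C, G, I, J, B, E, A, H, F, D]
After 5 (reverse(1, 3)): [C, J, I, G, B, E, A, H, F, D]
After 6 (reverse(8, 9)): [C, J, I, G, B, E, A, H, D, F]
After 7 (reverse(8, 9)): [C, J, I, G, B, E, A, H, F, D]
After 8 (rotate_left(4, 9, k=3)): [C, J, I, G, H, F, D, B, E, A]

Answer: [C, J, I, G, H, F, D, B, E, A]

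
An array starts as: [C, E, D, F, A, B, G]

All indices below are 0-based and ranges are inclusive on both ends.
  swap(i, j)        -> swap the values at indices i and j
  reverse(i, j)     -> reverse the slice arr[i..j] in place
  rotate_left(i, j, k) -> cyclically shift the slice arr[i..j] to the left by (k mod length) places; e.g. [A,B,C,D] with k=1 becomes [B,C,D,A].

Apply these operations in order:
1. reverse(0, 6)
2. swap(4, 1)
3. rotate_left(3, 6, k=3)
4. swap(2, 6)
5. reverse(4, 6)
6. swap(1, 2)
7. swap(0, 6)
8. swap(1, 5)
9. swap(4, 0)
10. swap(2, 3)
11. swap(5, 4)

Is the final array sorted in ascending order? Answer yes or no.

Answer: yes

Derivation:
After 1 (reverse(0, 6)): [G, B, A, F, D, E, C]
After 2 (swap(4, 1)): [G, D, A, F, B, E, C]
After 3 (rotate_left(3, 6, k=3)): [G, D, A, C, F, B, E]
After 4 (swap(2, 6)): [G, D, E, C, F, B, A]
After 5 (reverse(4, 6)): [G, D, E, C, A, B, F]
After 6 (swap(1, 2)): [G, E, D, C, A, B, F]
After 7 (swap(0, 6)): [F, E, D, C, A, B, G]
After 8 (swap(1, 5)): [F, B, D, C, A, E, G]
After 9 (swap(4, 0)): [A, B, D, C, F, E, G]
After 10 (swap(2, 3)): [A, B, C, D, F, E, G]
After 11 (swap(5, 4)): [A, B, C, D, E, F, G]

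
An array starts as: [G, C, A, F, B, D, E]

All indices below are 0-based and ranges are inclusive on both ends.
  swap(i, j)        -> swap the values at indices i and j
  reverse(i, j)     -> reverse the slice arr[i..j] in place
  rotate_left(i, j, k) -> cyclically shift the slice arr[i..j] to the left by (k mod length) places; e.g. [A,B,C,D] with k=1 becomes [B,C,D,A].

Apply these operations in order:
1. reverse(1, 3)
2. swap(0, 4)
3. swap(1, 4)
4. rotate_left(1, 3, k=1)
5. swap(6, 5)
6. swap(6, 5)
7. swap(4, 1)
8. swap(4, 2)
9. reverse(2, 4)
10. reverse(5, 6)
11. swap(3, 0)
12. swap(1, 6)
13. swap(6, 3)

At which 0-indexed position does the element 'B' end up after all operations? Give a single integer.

Answer: 6

Derivation:
After 1 (reverse(1, 3)): [G, F, A, C, B, D, E]
After 2 (swap(0, 4)): [B, F, A, C, G, D, E]
After 3 (swap(1, 4)): [B, G, A, C, F, D, E]
After 4 (rotate_left(1, 3, k=1)): [B, A, C, G, F, D, E]
After 5 (swap(6, 5)): [B, A, C, G, F, E, D]
After 6 (swap(6, 5)): [B, A, C, G, F, D, E]
After 7 (swap(4, 1)): [B, F, C, G, A, D, E]
After 8 (swap(4, 2)): [B, F, A, G, C, D, E]
After 9 (reverse(2, 4)): [B, F, C, G, A, D, E]
After 10 (reverse(5, 6)): [B, F, C, G, A, E, D]
After 11 (swap(3, 0)): [G, F, C, B, A, E, D]
After 12 (swap(1, 6)): [G, D, C, B, A, E, F]
After 13 (swap(6, 3)): [G, D, C, F, A, E, B]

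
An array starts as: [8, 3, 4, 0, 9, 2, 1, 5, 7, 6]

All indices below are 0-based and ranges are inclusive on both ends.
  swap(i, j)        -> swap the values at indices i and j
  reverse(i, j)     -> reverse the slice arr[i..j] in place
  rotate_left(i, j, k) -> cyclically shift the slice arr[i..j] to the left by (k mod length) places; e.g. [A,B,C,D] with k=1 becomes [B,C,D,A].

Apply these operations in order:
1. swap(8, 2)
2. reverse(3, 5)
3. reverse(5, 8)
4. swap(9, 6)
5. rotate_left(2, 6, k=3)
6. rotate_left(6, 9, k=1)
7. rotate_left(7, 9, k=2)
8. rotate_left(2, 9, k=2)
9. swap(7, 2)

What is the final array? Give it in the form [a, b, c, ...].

After 1 (swap(8, 2)): [8, 3, 7, 0, 9, 2, 1, 5, 4, 6]
After 2 (reverse(3, 5)): [8, 3, 7, 2, 9, 0, 1, 5, 4, 6]
After 3 (reverse(5, 8)): [8, 3, 7, 2, 9, 4, 5, 1, 0, 6]
After 4 (swap(9, 6)): [8, 3, 7, 2, 9, 4, 6, 1, 0, 5]
After 5 (rotate_left(2, 6, k=3)): [8, 3, 4, 6, 7, 2, 9, 1, 0, 5]
After 6 (rotate_left(6, 9, k=1)): [8, 3, 4, 6, 7, 2, 1, 0, 5, 9]
After 7 (rotate_left(7, 9, k=2)): [8, 3, 4, 6, 7, 2, 1, 9, 0, 5]
After 8 (rotate_left(2, 9, k=2)): [8, 3, 7, 2, 1, 9, 0, 5, 4, 6]
After 9 (swap(7, 2)): [8, 3, 5, 2, 1, 9, 0, 7, 4, 6]

Answer: [8, 3, 5, 2, 1, 9, 0, 7, 4, 6]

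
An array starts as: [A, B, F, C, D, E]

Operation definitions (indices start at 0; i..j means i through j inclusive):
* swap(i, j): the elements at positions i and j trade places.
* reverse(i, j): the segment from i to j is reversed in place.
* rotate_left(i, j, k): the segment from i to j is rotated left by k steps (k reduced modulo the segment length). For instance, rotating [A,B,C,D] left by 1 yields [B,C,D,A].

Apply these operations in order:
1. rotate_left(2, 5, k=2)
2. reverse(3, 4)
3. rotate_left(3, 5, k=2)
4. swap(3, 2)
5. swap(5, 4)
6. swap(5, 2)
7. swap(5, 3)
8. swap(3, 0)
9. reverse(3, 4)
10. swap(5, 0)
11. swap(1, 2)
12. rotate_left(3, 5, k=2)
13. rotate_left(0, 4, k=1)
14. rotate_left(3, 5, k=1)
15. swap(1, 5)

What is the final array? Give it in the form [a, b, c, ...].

Answer: [F, E, C, D, A, B]

Derivation:
After 1 (rotate_left(2, 5, k=2)): [A, B, D, E, F, C]
After 2 (reverse(3, 4)): [A, B, D, F, E, C]
After 3 (rotate_left(3, 5, k=2)): [A, B, D, C, F, E]
After 4 (swap(3, 2)): [A, B, C, D, F, E]
After 5 (swap(5, 4)): [A, B, C, D, E, F]
After 6 (swap(5, 2)): [A, B, F, D, E, C]
After 7 (swap(5, 3)): [A, B, F, C, E, D]
After 8 (swap(3, 0)): [C, B, F, A, E, D]
After 9 (reverse(3, 4)): [C, B, F, E, A, D]
After 10 (swap(5, 0)): [D, B, F, E, A, C]
After 11 (swap(1, 2)): [D, F, B, E, A, C]
After 12 (rotate_left(3, 5, k=2)): [D, F, B, C, E, A]
After 13 (rotate_left(0, 4, k=1)): [F, B, C, E, D, A]
After 14 (rotate_left(3, 5, k=1)): [F, B, C, D, A, E]
After 15 (swap(1, 5)): [F, E, C, D, A, B]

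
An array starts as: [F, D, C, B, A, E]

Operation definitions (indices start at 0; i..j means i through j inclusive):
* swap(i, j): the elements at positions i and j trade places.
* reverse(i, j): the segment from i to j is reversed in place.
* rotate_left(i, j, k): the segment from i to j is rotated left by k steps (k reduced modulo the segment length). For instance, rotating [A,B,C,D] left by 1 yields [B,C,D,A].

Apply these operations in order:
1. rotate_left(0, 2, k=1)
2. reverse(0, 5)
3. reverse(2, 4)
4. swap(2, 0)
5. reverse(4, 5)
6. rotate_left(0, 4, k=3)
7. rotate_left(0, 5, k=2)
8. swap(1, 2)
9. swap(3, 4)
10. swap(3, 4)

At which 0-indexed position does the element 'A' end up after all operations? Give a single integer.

Answer: 2

Derivation:
After 1 (rotate_left(0, 2, k=1)): [D, C, F, B, A, E]
After 2 (reverse(0, 5)): [E, A, B, F, C, D]
After 3 (reverse(2, 4)): [E, A, C, F, B, D]
After 4 (swap(2, 0)): [C, A, E, F, B, D]
After 5 (reverse(4, 5)): [C, A, E, F, D, B]
After 6 (rotate_left(0, 4, k=3)): [F, D, C, A, E, B]
After 7 (rotate_left(0, 5, k=2)): [C, A, E, B, F, D]
After 8 (swap(1, 2)): [C, E, A, B, F, D]
After 9 (swap(3, 4)): [C, E, A, F, B, D]
After 10 (swap(3, 4)): [C, E, A, B, F, D]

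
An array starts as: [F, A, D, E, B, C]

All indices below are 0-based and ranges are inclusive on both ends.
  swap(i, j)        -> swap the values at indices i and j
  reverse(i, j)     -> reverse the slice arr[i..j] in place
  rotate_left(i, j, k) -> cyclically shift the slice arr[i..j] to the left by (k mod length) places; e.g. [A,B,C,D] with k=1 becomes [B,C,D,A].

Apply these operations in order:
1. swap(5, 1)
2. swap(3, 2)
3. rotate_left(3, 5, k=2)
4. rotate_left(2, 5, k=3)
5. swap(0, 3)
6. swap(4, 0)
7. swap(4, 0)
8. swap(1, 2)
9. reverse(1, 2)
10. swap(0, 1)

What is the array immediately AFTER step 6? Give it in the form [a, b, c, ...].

Answer: [A, C, B, F, E, D]

Derivation:
After 1 (swap(5, 1)): [F, C, D, E, B, A]
After 2 (swap(3, 2)): [F, C, E, D, B, A]
After 3 (rotate_left(3, 5, k=2)): [F, C, E, A, D, B]
After 4 (rotate_left(2, 5, k=3)): [F, C, B, E, A, D]
After 5 (swap(0, 3)): [E, C, B, F, A, D]
After 6 (swap(4, 0)): [A, C, B, F, E, D]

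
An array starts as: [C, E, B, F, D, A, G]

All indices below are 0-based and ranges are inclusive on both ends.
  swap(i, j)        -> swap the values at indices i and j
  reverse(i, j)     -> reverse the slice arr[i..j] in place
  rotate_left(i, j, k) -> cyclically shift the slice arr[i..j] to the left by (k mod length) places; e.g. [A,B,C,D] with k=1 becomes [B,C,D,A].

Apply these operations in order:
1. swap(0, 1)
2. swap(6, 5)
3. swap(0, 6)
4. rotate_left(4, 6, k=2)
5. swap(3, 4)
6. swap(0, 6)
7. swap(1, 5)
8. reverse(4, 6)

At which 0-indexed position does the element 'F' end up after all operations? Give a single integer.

After 1 (swap(0, 1)): [E, C, B, F, D, A, G]
After 2 (swap(6, 5)): [E, C, B, F, D, G, A]
After 3 (swap(0, 6)): [A, C, B, F, D, G, E]
After 4 (rotate_left(4, 6, k=2)): [A, C, B, F, E, D, G]
After 5 (swap(3, 4)): [A, C, B, E, F, D, G]
After 6 (swap(0, 6)): [G, C, B, E, F, D, A]
After 7 (swap(1, 5)): [G, D, B, E, F, C, A]
After 8 (reverse(4, 6)): [G, D, B, E, A, C, F]

Answer: 6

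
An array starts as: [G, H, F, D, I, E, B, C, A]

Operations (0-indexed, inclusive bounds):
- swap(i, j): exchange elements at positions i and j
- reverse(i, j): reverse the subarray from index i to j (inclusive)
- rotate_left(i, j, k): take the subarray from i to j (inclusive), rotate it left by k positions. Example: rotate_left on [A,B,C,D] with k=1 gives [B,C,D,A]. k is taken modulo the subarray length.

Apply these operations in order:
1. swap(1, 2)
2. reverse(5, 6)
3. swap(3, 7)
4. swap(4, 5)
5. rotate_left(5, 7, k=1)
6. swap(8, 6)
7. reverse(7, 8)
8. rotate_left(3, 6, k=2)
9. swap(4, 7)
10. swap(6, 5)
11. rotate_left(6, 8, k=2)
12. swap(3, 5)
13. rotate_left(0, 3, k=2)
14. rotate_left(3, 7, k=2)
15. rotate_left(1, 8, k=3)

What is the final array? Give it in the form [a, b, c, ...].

Answer: [H, I, C, F, D, A, B, G, E]

Derivation:
After 1 (swap(1, 2)): [G, F, H, D, I, E, B, C, A]
After 2 (reverse(5, 6)): [G, F, H, D, I, B, E, C, A]
After 3 (swap(3, 7)): [G, F, H, C, I, B, E, D, A]
After 4 (swap(4, 5)): [G, F, H, C, B, I, E, D, A]
After 5 (rotate_left(5, 7, k=1)): [G, F, H, C, B, E, D, I, A]
After 6 (swap(8, 6)): [G, F, H, C, B, E, A, I, D]
After 7 (reverse(7, 8)): [G, F, H, C, B, E, A, D, I]
After 8 (rotate_left(3, 6, k=2)): [G, F, H, E, A, C, B, D, I]
After 9 (swap(4, 7)): [G, F, H, E, D, C, B, A, I]
After 10 (swap(6, 5)): [G, F, H, E, D, B, C, A, I]
After 11 (rotate_left(6, 8, k=2)): [G, F, H, E, D, B, I, C, A]
After 12 (swap(3, 5)): [G, F, H, B, D, E, I, C, A]
After 13 (rotate_left(0, 3, k=2)): [H, B, G, F, D, E, I, C, A]
After 14 (rotate_left(3, 7, k=2)): [H, B, G, E, I, C, F, D, A]
After 15 (rotate_left(1, 8, k=3)): [H, I, C, F, D, A, B, G, E]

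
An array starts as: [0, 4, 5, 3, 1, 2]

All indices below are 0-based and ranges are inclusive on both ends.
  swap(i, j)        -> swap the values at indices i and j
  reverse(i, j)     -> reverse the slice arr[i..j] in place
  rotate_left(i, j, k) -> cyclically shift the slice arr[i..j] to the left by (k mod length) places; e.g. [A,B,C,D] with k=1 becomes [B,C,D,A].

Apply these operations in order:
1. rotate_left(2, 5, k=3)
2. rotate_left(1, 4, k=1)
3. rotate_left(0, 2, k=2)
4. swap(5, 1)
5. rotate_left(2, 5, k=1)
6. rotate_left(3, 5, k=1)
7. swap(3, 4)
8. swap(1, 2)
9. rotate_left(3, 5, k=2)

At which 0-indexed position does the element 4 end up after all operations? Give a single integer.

Answer: 3

Derivation:
After 1 (rotate_left(2, 5, k=3)): [0, 4, 2, 5, 3, 1]
After 2 (rotate_left(1, 4, k=1)): [0, 2, 5, 3, 4, 1]
After 3 (rotate_left(0, 2, k=2)): [5, 0, 2, 3, 4, 1]
After 4 (swap(5, 1)): [5, 1, 2, 3, 4, 0]
After 5 (rotate_left(2, 5, k=1)): [5, 1, 3, 4, 0, 2]
After 6 (rotate_left(3, 5, k=1)): [5, 1, 3, 0, 2, 4]
After 7 (swap(3, 4)): [5, 1, 3, 2, 0, 4]
After 8 (swap(1, 2)): [5, 3, 1, 2, 0, 4]
After 9 (rotate_left(3, 5, k=2)): [5, 3, 1, 4, 2, 0]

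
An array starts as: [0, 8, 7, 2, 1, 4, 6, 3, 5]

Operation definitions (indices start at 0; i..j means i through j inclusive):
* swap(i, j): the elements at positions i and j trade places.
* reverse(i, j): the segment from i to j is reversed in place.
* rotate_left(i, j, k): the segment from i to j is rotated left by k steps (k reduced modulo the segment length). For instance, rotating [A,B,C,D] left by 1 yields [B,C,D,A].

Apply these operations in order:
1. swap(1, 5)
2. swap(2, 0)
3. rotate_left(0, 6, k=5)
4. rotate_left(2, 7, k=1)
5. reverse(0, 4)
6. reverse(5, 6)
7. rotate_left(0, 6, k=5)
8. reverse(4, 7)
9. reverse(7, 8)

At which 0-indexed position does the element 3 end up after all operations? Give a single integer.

Answer: 0

Derivation:
After 1 (swap(1, 5)): [0, 4, 7, 2, 1, 8, 6, 3, 5]
After 2 (swap(2, 0)): [7, 4, 0, 2, 1, 8, 6, 3, 5]
After 3 (rotate_left(0, 6, k=5)): [8, 6, 7, 4, 0, 2, 1, 3, 5]
After 4 (rotate_left(2, 7, k=1)): [8, 6, 4, 0, 2, 1, 3, 7, 5]
After 5 (reverse(0, 4)): [2, 0, 4, 6, 8, 1, 3, 7, 5]
After 6 (reverse(5, 6)): [2, 0, 4, 6, 8, 3, 1, 7, 5]
After 7 (rotate_left(0, 6, k=5)): [3, 1, 2, 0, 4, 6, 8, 7, 5]
After 8 (reverse(4, 7)): [3, 1, 2, 0, 7, 8, 6, 4, 5]
After 9 (reverse(7, 8)): [3, 1, 2, 0, 7, 8, 6, 5, 4]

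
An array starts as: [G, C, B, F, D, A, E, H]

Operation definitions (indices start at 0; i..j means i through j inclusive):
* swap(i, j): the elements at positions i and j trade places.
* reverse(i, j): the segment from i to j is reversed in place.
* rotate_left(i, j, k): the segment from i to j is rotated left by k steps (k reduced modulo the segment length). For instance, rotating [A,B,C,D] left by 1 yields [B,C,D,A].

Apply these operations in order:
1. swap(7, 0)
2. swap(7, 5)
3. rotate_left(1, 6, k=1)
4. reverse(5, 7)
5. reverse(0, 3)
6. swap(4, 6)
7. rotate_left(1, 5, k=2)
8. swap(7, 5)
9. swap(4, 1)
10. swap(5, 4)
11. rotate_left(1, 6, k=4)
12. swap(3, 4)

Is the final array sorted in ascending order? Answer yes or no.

After 1 (swap(7, 0)): [H, C, B, F, D, A, E, G]
After 2 (swap(7, 5)): [H, C, B, F, D, G, E, A]
After 3 (rotate_left(1, 6, k=1)): [H, B, F, D, G, E, C, A]
After 4 (reverse(5, 7)): [H, B, F, D, G, A, C, E]
After 5 (reverse(0, 3)): [D, F, B, H, G, A, C, E]
After 6 (swap(4, 6)): [D, F, B, H, C, A, G, E]
After 7 (rotate_left(1, 5, k=2)): [D, H, C, A, F, B, G, E]
After 8 (swap(7, 5)): [D, H, C, A, F, E, G, B]
After 9 (swap(4, 1)): [D, F, C, A, H, E, G, B]
After 10 (swap(5, 4)): [D, F, C, A, E, H, G, B]
After 11 (rotate_left(1, 6, k=4)): [D, H, G, F, C, A, E, B]
After 12 (swap(3, 4)): [D, H, G, C, F, A, E, B]

Answer: no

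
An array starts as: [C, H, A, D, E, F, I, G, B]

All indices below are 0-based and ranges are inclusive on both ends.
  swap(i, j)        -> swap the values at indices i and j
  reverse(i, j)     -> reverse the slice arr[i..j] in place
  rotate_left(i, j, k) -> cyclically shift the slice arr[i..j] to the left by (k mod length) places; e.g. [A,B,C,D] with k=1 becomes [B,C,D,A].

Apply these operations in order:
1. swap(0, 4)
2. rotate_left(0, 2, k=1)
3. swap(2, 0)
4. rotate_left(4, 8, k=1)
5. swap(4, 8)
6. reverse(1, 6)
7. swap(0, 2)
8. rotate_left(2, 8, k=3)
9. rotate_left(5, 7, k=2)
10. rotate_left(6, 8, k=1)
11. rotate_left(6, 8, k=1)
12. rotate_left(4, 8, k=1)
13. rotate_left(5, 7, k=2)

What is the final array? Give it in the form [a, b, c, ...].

Answer: [I, G, H, A, C, E, D, F, B]

Derivation:
After 1 (swap(0, 4)): [E, H, A, D, C, F, I, G, B]
After 2 (rotate_left(0, 2, k=1)): [H, A, E, D, C, F, I, G, B]
After 3 (swap(2, 0)): [E, A, H, D, C, F, I, G, B]
After 4 (rotate_left(4, 8, k=1)): [E, A, H, D, F, I, G, B, C]
After 5 (swap(4, 8)): [E, A, H, D, C, I, G, B, F]
After 6 (reverse(1, 6)): [E, G, I, C, D, H, A, B, F]
After 7 (swap(0, 2)): [I, G, E, C, D, H, A, B, F]
After 8 (rotate_left(2, 8, k=3)): [I, G, H, A, B, F, E, C, D]
After 9 (rotate_left(5, 7, k=2)): [I, G, H, A, B, C, F, E, D]
After 10 (rotate_left(6, 8, k=1)): [I, G, H, A, B, C, E, D, F]
After 11 (rotate_left(6, 8, k=1)): [I, G, H, A, B, C, D, F, E]
After 12 (rotate_left(4, 8, k=1)): [I, G, H, A, C, D, F, E, B]
After 13 (rotate_left(5, 7, k=2)): [I, G, H, A, C, E, D, F, B]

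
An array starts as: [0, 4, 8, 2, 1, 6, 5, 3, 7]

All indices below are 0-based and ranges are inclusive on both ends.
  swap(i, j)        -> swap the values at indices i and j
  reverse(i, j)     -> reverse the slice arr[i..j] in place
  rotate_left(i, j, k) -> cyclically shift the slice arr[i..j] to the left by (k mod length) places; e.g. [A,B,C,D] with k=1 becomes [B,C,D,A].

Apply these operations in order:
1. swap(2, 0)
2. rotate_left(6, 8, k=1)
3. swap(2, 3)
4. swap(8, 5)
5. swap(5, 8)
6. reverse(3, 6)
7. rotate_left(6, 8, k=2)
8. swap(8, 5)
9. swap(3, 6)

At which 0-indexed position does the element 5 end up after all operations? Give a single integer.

After 1 (swap(2, 0)): [8, 4, 0, 2, 1, 6, 5, 3, 7]
After 2 (rotate_left(6, 8, k=1)): [8, 4, 0, 2, 1, 6, 3, 7, 5]
After 3 (swap(2, 3)): [8, 4, 2, 0, 1, 6, 3, 7, 5]
After 4 (swap(8, 5)): [8, 4, 2, 0, 1, 5, 3, 7, 6]
After 5 (swap(5, 8)): [8, 4, 2, 0, 1, 6, 3, 7, 5]
After 6 (reverse(3, 6)): [8, 4, 2, 3, 6, 1, 0, 7, 5]
After 7 (rotate_left(6, 8, k=2)): [8, 4, 2, 3, 6, 1, 5, 0, 7]
After 8 (swap(8, 5)): [8, 4, 2, 3, 6, 7, 5, 0, 1]
After 9 (swap(3, 6)): [8, 4, 2, 5, 6, 7, 3, 0, 1]

Answer: 3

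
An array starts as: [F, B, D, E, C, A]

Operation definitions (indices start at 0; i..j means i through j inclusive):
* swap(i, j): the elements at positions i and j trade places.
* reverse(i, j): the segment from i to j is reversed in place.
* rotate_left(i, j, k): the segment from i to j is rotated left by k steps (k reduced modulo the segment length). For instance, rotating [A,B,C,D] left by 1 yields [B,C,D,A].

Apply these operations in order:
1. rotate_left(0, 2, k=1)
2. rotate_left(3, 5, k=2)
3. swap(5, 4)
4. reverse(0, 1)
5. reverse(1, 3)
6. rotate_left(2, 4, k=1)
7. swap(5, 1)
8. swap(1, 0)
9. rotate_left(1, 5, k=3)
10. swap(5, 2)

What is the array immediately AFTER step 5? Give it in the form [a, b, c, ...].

Answer: [D, A, F, B, C, E]

Derivation:
After 1 (rotate_left(0, 2, k=1)): [B, D, F, E, C, A]
After 2 (rotate_left(3, 5, k=2)): [B, D, F, A, E, C]
After 3 (swap(5, 4)): [B, D, F, A, C, E]
After 4 (reverse(0, 1)): [D, B, F, A, C, E]
After 5 (reverse(1, 3)): [D, A, F, B, C, E]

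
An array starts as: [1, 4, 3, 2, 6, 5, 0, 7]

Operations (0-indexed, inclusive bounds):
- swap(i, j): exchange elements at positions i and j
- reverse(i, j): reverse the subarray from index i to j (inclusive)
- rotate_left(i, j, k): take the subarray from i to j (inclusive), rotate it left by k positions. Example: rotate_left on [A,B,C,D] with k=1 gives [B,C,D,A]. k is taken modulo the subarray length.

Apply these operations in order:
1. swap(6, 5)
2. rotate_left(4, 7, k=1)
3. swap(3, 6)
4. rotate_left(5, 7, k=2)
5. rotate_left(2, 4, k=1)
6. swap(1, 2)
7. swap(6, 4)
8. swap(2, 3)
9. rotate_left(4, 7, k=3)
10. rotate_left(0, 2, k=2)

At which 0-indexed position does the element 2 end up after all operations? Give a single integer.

Answer: 4

Derivation:
After 1 (swap(6, 5)): [1, 4, 3, 2, 6, 0, 5, 7]
After 2 (rotate_left(4, 7, k=1)): [1, 4, 3, 2, 0, 5, 7, 6]
After 3 (swap(3, 6)): [1, 4, 3, 7, 0, 5, 2, 6]
After 4 (rotate_left(5, 7, k=2)): [1, 4, 3, 7, 0, 6, 5, 2]
After 5 (rotate_left(2, 4, k=1)): [1, 4, 7, 0, 3, 6, 5, 2]
After 6 (swap(1, 2)): [1, 7, 4, 0, 3, 6, 5, 2]
After 7 (swap(6, 4)): [1, 7, 4, 0, 5, 6, 3, 2]
After 8 (swap(2, 3)): [1, 7, 0, 4, 5, 6, 3, 2]
After 9 (rotate_left(4, 7, k=3)): [1, 7, 0, 4, 2, 5, 6, 3]
After 10 (rotate_left(0, 2, k=2)): [0, 1, 7, 4, 2, 5, 6, 3]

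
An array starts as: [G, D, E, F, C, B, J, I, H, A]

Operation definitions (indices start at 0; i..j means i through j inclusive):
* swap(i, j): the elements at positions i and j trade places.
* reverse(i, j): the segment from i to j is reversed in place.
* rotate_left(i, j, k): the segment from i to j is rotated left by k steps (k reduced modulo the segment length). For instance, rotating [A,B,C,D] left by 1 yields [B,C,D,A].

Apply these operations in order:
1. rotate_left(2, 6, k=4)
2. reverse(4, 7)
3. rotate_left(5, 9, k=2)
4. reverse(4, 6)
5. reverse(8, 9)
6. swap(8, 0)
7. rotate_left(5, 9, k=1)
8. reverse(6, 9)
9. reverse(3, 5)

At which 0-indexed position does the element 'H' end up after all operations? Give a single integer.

After 1 (rotate_left(2, 6, k=4)): [G, D, J, E, F, C, B, I, H, A]
After 2 (reverse(4, 7)): [G, D, J, E, I, B, C, F, H, A]
After 3 (rotate_left(5, 9, k=2)): [G, D, J, E, I, F, H, A, B, C]
After 4 (reverse(4, 6)): [G, D, J, E, H, F, I, A, B, C]
After 5 (reverse(8, 9)): [G, D, J, E, H, F, I, A, C, B]
After 6 (swap(8, 0)): [C, D, J, E, H, F, I, A, G, B]
After 7 (rotate_left(5, 9, k=1)): [C, D, J, E, H, I, A, G, B, F]
After 8 (reverse(6, 9)): [C, D, J, E, H, I, F, B, G, A]
After 9 (reverse(3, 5)): [C, D, J, I, H, E, F, B, G, A]

Answer: 4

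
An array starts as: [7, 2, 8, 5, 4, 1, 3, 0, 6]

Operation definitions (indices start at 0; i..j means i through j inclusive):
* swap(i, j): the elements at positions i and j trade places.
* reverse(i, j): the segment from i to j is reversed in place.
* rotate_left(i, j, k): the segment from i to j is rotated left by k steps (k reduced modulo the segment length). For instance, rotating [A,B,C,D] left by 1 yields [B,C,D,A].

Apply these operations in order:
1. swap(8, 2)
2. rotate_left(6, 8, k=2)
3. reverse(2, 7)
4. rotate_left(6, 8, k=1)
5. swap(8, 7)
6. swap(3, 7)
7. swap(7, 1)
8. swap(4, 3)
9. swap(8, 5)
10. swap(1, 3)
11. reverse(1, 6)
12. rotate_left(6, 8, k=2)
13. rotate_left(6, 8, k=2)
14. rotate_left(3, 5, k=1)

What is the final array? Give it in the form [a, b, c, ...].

After 1 (swap(8, 2)): [7, 2, 6, 5, 4, 1, 3, 0, 8]
After 2 (rotate_left(6, 8, k=2)): [7, 2, 6, 5, 4, 1, 8, 3, 0]
After 3 (reverse(2, 7)): [7, 2, 3, 8, 1, 4, 5, 6, 0]
After 4 (rotate_left(6, 8, k=1)): [7, 2, 3, 8, 1, 4, 6, 0, 5]
After 5 (swap(8, 7)): [7, 2, 3, 8, 1, 4, 6, 5, 0]
After 6 (swap(3, 7)): [7, 2, 3, 5, 1, 4, 6, 8, 0]
After 7 (swap(7, 1)): [7, 8, 3, 5, 1, 4, 6, 2, 0]
After 8 (swap(4, 3)): [7, 8, 3, 1, 5, 4, 6, 2, 0]
After 9 (swap(8, 5)): [7, 8, 3, 1, 5, 0, 6, 2, 4]
After 10 (swap(1, 3)): [7, 1, 3, 8, 5, 0, 6, 2, 4]
After 11 (reverse(1, 6)): [7, 6, 0, 5, 8, 3, 1, 2, 4]
After 12 (rotate_left(6, 8, k=2)): [7, 6, 0, 5, 8, 3, 4, 1, 2]
After 13 (rotate_left(6, 8, k=2)): [7, 6, 0, 5, 8, 3, 2, 4, 1]
After 14 (rotate_left(3, 5, k=1)): [7, 6, 0, 8, 3, 5, 2, 4, 1]

Answer: [7, 6, 0, 8, 3, 5, 2, 4, 1]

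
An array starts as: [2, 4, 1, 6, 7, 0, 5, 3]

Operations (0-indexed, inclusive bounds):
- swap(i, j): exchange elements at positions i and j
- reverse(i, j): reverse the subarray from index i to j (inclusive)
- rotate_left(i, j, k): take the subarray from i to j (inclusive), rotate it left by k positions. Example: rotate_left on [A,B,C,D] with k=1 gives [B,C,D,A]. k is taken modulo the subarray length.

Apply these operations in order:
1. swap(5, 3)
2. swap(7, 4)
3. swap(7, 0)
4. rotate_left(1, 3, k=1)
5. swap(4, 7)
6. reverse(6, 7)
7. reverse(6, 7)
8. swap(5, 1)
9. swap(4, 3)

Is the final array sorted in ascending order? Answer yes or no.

After 1 (swap(5, 3)): [2, 4, 1, 0, 7, 6, 5, 3]
After 2 (swap(7, 4)): [2, 4, 1, 0, 3, 6, 5, 7]
After 3 (swap(7, 0)): [7, 4, 1, 0, 3, 6, 5, 2]
After 4 (rotate_left(1, 3, k=1)): [7, 1, 0, 4, 3, 6, 5, 2]
After 5 (swap(4, 7)): [7, 1, 0, 4, 2, 6, 5, 3]
After 6 (reverse(6, 7)): [7, 1, 0, 4, 2, 6, 3, 5]
After 7 (reverse(6, 7)): [7, 1, 0, 4, 2, 6, 5, 3]
After 8 (swap(5, 1)): [7, 6, 0, 4, 2, 1, 5, 3]
After 9 (swap(4, 3)): [7, 6, 0, 2, 4, 1, 5, 3]

Answer: no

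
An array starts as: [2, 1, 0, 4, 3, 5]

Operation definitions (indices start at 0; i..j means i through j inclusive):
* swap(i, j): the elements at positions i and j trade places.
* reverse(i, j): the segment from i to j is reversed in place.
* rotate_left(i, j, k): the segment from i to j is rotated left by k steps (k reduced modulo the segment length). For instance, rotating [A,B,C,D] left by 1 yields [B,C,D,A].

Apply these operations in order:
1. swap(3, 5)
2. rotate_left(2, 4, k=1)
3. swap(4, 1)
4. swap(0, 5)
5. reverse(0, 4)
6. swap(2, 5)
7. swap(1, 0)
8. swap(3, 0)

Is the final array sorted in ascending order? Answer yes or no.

Answer: yes

Derivation:
After 1 (swap(3, 5)): [2, 1, 0, 5, 3, 4]
After 2 (rotate_left(2, 4, k=1)): [2, 1, 5, 3, 0, 4]
After 3 (swap(4, 1)): [2, 0, 5, 3, 1, 4]
After 4 (swap(0, 5)): [4, 0, 5, 3, 1, 2]
After 5 (reverse(0, 4)): [1, 3, 5, 0, 4, 2]
After 6 (swap(2, 5)): [1, 3, 2, 0, 4, 5]
After 7 (swap(1, 0)): [3, 1, 2, 0, 4, 5]
After 8 (swap(3, 0)): [0, 1, 2, 3, 4, 5]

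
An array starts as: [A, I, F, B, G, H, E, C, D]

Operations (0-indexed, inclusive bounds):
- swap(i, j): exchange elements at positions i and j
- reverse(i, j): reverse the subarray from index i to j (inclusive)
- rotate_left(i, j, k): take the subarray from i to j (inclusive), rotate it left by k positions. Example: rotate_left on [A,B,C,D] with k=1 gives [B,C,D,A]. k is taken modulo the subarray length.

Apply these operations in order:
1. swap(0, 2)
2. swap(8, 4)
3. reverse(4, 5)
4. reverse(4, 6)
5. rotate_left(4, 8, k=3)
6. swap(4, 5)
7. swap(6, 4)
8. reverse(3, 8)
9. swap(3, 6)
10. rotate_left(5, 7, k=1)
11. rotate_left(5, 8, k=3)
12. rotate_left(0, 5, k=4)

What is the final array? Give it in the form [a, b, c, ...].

After 1 (swap(0, 2)): [F, I, A, B, G, H, E, C, D]
After 2 (swap(8, 4)): [F, I, A, B, D, H, E, C, G]
After 3 (reverse(4, 5)): [F, I, A, B, H, D, E, C, G]
After 4 (reverse(4, 6)): [F, I, A, B, E, D, H, C, G]
After 5 (rotate_left(4, 8, k=3)): [F, I, A, B, C, G, E, D, H]
After 6 (swap(4, 5)): [F, I, A, B, G, C, E, D, H]
After 7 (swap(6, 4)): [F, I, A, B, E, C, G, D, H]
After 8 (reverse(3, 8)): [F, I, A, H, D, G, C, E, B]
After 9 (swap(3, 6)): [F, I, A, C, D, G, H, E, B]
After 10 (rotate_left(5, 7, k=1)): [F, I, A, C, D, H, E, G, B]
After 11 (rotate_left(5, 8, k=3)): [F, I, A, C, D, B, H, E, G]
After 12 (rotate_left(0, 5, k=4)): [D, B, F, I, A, C, H, E, G]

Answer: [D, B, F, I, A, C, H, E, G]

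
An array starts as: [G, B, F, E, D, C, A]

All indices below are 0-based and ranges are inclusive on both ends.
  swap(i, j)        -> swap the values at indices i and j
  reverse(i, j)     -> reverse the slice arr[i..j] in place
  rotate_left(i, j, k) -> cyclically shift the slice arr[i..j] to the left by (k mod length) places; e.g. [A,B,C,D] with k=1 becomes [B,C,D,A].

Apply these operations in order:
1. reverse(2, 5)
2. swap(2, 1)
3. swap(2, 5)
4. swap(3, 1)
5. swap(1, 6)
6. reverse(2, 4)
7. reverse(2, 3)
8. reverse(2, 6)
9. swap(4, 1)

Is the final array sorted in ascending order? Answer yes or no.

After 1 (reverse(2, 5)): [G, B, C, D, E, F, A]
After 2 (swap(2, 1)): [G, C, B, D, E, F, A]
After 3 (swap(2, 5)): [G, C, F, D, E, B, A]
After 4 (swap(3, 1)): [G, D, F, C, E, B, A]
After 5 (swap(1, 6)): [G, A, F, C, E, B, D]
After 6 (reverse(2, 4)): [G, A, E, C, F, B, D]
After 7 (reverse(2, 3)): [G, A, C, E, F, B, D]
After 8 (reverse(2, 6)): [G, A, D, B, F, E, C]
After 9 (swap(4, 1)): [G, F, D, B, A, E, C]

Answer: no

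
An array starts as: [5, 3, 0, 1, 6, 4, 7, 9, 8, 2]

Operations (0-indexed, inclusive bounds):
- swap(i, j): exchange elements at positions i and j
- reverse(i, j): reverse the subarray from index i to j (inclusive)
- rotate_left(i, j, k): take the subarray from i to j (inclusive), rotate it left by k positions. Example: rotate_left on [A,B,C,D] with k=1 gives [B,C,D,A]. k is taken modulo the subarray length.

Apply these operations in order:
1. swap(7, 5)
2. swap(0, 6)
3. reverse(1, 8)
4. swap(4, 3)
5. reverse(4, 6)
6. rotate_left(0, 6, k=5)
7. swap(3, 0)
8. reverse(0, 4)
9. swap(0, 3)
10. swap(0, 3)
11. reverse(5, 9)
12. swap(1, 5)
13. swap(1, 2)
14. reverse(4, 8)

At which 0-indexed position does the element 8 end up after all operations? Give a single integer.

Answer: 8

Derivation:
After 1 (swap(7, 5)): [5, 3, 0, 1, 6, 9, 7, 4, 8, 2]
After 2 (swap(0, 6)): [7, 3, 0, 1, 6, 9, 5, 4, 8, 2]
After 3 (reverse(1, 8)): [7, 8, 4, 5, 9, 6, 1, 0, 3, 2]
After 4 (swap(4, 3)): [7, 8, 4, 9, 5, 6, 1, 0, 3, 2]
After 5 (reverse(4, 6)): [7, 8, 4, 9, 1, 6, 5, 0, 3, 2]
After 6 (rotate_left(0, 6, k=5)): [6, 5, 7, 8, 4, 9, 1, 0, 3, 2]
After 7 (swap(3, 0)): [8, 5, 7, 6, 4, 9, 1, 0, 3, 2]
After 8 (reverse(0, 4)): [4, 6, 7, 5, 8, 9, 1, 0, 3, 2]
After 9 (swap(0, 3)): [5, 6, 7, 4, 8, 9, 1, 0, 3, 2]
After 10 (swap(0, 3)): [4, 6, 7, 5, 8, 9, 1, 0, 3, 2]
After 11 (reverse(5, 9)): [4, 6, 7, 5, 8, 2, 3, 0, 1, 9]
After 12 (swap(1, 5)): [4, 2, 7, 5, 8, 6, 3, 0, 1, 9]
After 13 (swap(1, 2)): [4, 7, 2, 5, 8, 6, 3, 0, 1, 9]
After 14 (reverse(4, 8)): [4, 7, 2, 5, 1, 0, 3, 6, 8, 9]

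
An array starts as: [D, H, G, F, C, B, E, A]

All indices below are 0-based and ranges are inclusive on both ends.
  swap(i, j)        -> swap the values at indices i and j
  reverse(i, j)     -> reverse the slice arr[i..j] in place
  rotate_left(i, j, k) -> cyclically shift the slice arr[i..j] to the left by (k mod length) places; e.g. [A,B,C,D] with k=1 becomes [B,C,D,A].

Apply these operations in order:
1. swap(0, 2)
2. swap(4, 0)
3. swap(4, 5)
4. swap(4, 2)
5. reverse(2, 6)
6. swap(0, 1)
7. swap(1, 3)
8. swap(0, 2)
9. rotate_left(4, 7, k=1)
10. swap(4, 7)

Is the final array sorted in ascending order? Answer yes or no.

Answer: no

Derivation:
After 1 (swap(0, 2)): [G, H, D, F, C, B, E, A]
After 2 (swap(4, 0)): [C, H, D, F, G, B, E, A]
After 3 (swap(4, 5)): [C, H, D, F, B, G, E, A]
After 4 (swap(4, 2)): [C, H, B, F, D, G, E, A]
After 5 (reverse(2, 6)): [C, H, E, G, D, F, B, A]
After 6 (swap(0, 1)): [H, C, E, G, D, F, B, A]
After 7 (swap(1, 3)): [H, G, E, C, D, F, B, A]
After 8 (swap(0, 2)): [E, G, H, C, D, F, B, A]
After 9 (rotate_left(4, 7, k=1)): [E, G, H, C, F, B, A, D]
After 10 (swap(4, 7)): [E, G, H, C, D, B, A, F]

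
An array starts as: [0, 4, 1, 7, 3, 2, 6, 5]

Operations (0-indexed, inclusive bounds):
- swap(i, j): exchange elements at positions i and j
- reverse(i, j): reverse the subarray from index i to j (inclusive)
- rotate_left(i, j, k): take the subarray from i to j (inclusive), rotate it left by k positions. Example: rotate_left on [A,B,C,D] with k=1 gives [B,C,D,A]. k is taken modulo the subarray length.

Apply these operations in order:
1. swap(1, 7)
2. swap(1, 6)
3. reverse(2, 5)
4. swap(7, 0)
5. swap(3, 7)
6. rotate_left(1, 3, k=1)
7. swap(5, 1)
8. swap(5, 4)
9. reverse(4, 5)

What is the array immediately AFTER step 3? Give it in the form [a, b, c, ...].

Answer: [0, 6, 2, 3, 7, 1, 5, 4]

Derivation:
After 1 (swap(1, 7)): [0, 5, 1, 7, 3, 2, 6, 4]
After 2 (swap(1, 6)): [0, 6, 1, 7, 3, 2, 5, 4]
After 3 (reverse(2, 5)): [0, 6, 2, 3, 7, 1, 5, 4]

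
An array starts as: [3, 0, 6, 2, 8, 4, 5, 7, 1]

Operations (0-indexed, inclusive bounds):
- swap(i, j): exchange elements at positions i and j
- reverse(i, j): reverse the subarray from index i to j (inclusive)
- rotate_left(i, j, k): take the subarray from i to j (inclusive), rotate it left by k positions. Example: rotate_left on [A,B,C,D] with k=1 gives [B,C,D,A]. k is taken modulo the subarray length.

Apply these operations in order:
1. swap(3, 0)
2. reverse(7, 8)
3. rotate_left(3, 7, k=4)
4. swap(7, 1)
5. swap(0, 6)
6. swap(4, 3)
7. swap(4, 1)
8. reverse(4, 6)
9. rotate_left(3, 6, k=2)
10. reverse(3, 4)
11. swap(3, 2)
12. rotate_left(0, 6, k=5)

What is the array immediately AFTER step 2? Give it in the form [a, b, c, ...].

Answer: [2, 0, 6, 3, 8, 4, 5, 1, 7]

Derivation:
After 1 (swap(3, 0)): [2, 0, 6, 3, 8, 4, 5, 7, 1]
After 2 (reverse(7, 8)): [2, 0, 6, 3, 8, 4, 5, 1, 7]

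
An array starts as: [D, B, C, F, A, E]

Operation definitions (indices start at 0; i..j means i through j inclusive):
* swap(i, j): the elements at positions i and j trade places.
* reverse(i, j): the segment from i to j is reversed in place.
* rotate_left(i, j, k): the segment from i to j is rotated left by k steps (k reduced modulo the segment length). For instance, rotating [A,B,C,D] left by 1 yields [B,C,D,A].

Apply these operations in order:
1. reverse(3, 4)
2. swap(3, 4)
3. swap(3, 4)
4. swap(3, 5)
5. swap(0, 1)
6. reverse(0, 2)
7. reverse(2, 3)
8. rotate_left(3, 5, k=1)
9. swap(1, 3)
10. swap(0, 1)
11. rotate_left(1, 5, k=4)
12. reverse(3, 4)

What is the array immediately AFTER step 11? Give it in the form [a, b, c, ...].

Answer: [F, B, C, E, D, A]

Derivation:
After 1 (reverse(3, 4)): [D, B, C, A, F, E]
After 2 (swap(3, 4)): [D, B, C, F, A, E]
After 3 (swap(3, 4)): [D, B, C, A, F, E]
After 4 (swap(3, 5)): [D, B, C, E, F, A]
After 5 (swap(0, 1)): [B, D, C, E, F, A]
After 6 (reverse(0, 2)): [C, D, B, E, F, A]
After 7 (reverse(2, 3)): [C, D, E, B, F, A]
After 8 (rotate_left(3, 5, k=1)): [C, D, E, F, A, B]
After 9 (swap(1, 3)): [C, F, E, D, A, B]
After 10 (swap(0, 1)): [F, C, E, D, A, B]
After 11 (rotate_left(1, 5, k=4)): [F, B, C, E, D, A]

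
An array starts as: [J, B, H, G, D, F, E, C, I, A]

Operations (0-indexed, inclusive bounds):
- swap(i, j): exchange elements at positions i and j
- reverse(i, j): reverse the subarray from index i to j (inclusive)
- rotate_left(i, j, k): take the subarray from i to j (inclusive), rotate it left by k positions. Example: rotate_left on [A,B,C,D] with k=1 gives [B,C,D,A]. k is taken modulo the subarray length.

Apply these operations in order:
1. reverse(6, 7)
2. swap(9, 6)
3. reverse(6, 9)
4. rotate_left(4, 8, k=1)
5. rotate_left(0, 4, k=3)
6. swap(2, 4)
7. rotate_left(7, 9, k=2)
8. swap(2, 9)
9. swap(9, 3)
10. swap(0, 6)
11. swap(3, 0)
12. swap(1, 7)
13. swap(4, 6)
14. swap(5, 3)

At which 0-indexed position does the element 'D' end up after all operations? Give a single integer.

After 1 (reverse(6, 7)): [J, B, H, G, D, F, C, E, I, A]
After 2 (swap(9, 6)): [J, B, H, G, D, F, A, E, I, C]
After 3 (reverse(6, 9)): [J, B, H, G, D, F, C, I, E, A]
After 4 (rotate_left(4, 8, k=1)): [J, B, H, G, F, C, I, E, D, A]
After 5 (rotate_left(0, 4, k=3)): [G, F, J, B, H, C, I, E, D, A]
After 6 (swap(2, 4)): [G, F, H, B, J, C, I, E, D, A]
After 7 (rotate_left(7, 9, k=2)): [G, F, H, B, J, C, I, A, E, D]
After 8 (swap(2, 9)): [G, F, D, B, J, C, I, A, E, H]
After 9 (swap(9, 3)): [G, F, D, H, J, C, I, A, E, B]
After 10 (swap(0, 6)): [I, F, D, H, J, C, G, A, E, B]
After 11 (swap(3, 0)): [H, F, D, I, J, C, G, A, E, B]
After 12 (swap(1, 7)): [H, A, D, I, J, C, G, F, E, B]
After 13 (swap(4, 6)): [H, A, D, I, G, C, J, F, E, B]
After 14 (swap(5, 3)): [H, A, D, C, G, I, J, F, E, B]

Answer: 2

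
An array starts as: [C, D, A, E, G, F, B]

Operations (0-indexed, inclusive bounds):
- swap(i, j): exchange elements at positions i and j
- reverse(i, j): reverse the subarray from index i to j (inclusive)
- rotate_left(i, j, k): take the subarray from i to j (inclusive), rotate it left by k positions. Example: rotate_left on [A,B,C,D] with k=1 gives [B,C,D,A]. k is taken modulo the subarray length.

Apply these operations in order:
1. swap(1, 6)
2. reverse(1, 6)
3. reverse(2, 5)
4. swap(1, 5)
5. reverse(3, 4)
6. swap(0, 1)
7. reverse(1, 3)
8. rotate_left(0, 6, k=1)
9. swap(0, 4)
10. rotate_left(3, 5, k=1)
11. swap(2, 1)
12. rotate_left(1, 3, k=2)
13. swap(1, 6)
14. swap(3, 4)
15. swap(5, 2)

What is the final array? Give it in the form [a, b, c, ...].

Answer: [D, F, E, B, A, C, G]

Derivation:
After 1 (swap(1, 6)): [C, B, A, E, G, F, D]
After 2 (reverse(1, 6)): [C, D, F, G, E, A, B]
After 3 (reverse(2, 5)): [C, D, A, E, G, F, B]
After 4 (swap(1, 5)): [C, F, A, E, G, D, B]
After 5 (reverse(3, 4)): [C, F, A, G, E, D, B]
After 6 (swap(0, 1)): [F, C, A, G, E, D, B]
After 7 (reverse(1, 3)): [F, G, A, C, E, D, B]
After 8 (rotate_left(0, 6, k=1)): [G, A, C, E, D, B, F]
After 9 (swap(0, 4)): [D, A, C, E, G, B, F]
After 10 (rotate_left(3, 5, k=1)): [D, A, C, G, B, E, F]
After 11 (swap(2, 1)): [D, C, A, G, B, E, F]
After 12 (rotate_left(1, 3, k=2)): [D, G, C, A, B, E, F]
After 13 (swap(1, 6)): [D, F, C, A, B, E, G]
After 14 (swap(3, 4)): [D, F, C, B, A, E, G]
After 15 (swap(5, 2)): [D, F, E, B, A, C, G]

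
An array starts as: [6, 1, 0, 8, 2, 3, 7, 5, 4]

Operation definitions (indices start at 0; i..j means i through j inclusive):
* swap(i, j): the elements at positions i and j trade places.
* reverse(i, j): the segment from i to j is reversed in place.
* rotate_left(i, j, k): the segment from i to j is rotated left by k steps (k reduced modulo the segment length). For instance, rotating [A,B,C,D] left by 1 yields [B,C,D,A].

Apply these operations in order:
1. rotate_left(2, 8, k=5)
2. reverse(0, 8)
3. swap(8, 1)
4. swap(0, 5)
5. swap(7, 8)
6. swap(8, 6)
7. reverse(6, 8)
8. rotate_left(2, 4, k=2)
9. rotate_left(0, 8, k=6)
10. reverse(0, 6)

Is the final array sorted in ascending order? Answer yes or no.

After 1 (rotate_left(2, 8, k=5)): [6, 1, 5, 4, 0, 8, 2, 3, 7]
After 2 (reverse(0, 8)): [7, 3, 2, 8, 0, 4, 5, 1, 6]
After 3 (swap(8, 1)): [7, 6, 2, 8, 0, 4, 5, 1, 3]
After 4 (swap(0, 5)): [4, 6, 2, 8, 0, 7, 5, 1, 3]
After 5 (swap(7, 8)): [4, 6, 2, 8, 0, 7, 5, 3, 1]
After 6 (swap(8, 6)): [4, 6, 2, 8, 0, 7, 1, 3, 5]
After 7 (reverse(6, 8)): [4, 6, 2, 8, 0, 7, 5, 3, 1]
After 8 (rotate_left(2, 4, k=2)): [4, 6, 0, 2, 8, 7, 5, 3, 1]
After 9 (rotate_left(0, 8, k=6)): [5, 3, 1, 4, 6, 0, 2, 8, 7]
After 10 (reverse(0, 6)): [2, 0, 6, 4, 1, 3, 5, 8, 7]

Answer: no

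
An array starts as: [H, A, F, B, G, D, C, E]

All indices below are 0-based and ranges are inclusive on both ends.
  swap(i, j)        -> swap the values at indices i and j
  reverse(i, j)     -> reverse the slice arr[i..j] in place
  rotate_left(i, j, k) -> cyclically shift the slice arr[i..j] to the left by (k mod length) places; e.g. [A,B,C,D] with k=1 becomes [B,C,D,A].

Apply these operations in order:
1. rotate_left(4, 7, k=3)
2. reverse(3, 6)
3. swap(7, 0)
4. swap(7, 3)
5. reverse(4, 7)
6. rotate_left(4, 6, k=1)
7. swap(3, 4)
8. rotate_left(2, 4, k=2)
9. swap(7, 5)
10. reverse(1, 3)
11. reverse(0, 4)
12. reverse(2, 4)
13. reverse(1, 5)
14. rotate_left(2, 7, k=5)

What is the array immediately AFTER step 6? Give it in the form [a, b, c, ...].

After 1 (rotate_left(4, 7, k=3)): [H, A, F, B, E, G, D, C]
After 2 (reverse(3, 6)): [H, A, F, D, G, E, B, C]
After 3 (swap(7, 0)): [C, A, F, D, G, E, B, H]
After 4 (swap(7, 3)): [C, A, F, H, G, E, B, D]
After 5 (reverse(4, 7)): [C, A, F, H, D, B, E, G]
After 6 (rotate_left(4, 6, k=1)): [C, A, F, H, B, E, D, G]

Answer: [C, A, F, H, B, E, D, G]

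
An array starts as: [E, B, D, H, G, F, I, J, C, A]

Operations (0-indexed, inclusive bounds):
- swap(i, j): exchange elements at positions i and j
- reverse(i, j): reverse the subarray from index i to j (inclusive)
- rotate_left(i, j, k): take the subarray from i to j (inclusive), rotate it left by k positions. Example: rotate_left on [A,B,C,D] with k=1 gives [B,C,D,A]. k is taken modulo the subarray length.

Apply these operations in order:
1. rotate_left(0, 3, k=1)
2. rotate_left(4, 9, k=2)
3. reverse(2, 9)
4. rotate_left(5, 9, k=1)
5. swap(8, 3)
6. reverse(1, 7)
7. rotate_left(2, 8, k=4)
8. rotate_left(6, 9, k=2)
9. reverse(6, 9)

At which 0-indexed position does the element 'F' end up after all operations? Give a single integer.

Answer: 2

Derivation:
After 1 (rotate_left(0, 3, k=1)): [B, D, H, E, G, F, I, J, C, A]
After 2 (rotate_left(4, 9, k=2)): [B, D, H, E, I, J, C, A, G, F]
After 3 (reverse(2, 9)): [B, D, F, G, A, C, J, I, E, H]
After 4 (rotate_left(5, 9, k=1)): [B, D, F, G, A, J, I, E, H, C]
After 5 (swap(8, 3)): [B, D, F, H, A, J, I, E, G, C]
After 6 (reverse(1, 7)): [B, E, I, J, A, H, F, D, G, C]
After 7 (rotate_left(2, 8, k=4)): [B, E, F, D, G, I, J, A, H, C]
After 8 (rotate_left(6, 9, k=2)): [B, E, F, D, G, I, H, C, J, A]
After 9 (reverse(6, 9)): [B, E, F, D, G, I, A, J, C, H]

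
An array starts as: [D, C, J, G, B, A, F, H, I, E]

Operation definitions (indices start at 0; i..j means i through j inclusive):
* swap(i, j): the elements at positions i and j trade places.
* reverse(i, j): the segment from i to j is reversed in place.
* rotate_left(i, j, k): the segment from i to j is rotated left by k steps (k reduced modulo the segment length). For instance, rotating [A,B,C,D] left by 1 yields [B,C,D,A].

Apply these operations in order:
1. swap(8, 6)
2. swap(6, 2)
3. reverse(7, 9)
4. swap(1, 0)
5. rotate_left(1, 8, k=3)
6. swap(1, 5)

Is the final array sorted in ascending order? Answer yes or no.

After 1 (swap(8, 6)): [D, C, J, G, B, A, I, H, F, E]
After 2 (swap(6, 2)): [D, C, I, G, B, A, J, H, F, E]
After 3 (reverse(7, 9)): [D, C, I, G, B, A, J, E, F, H]
After 4 (swap(1, 0)): [C, D, I, G, B, A, J, E, F, H]
After 5 (rotate_left(1, 8, k=3)): [C, B, A, J, E, F, D, I, G, H]
After 6 (swap(1, 5)): [C, F, A, J, E, B, D, I, G, H]

Answer: no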